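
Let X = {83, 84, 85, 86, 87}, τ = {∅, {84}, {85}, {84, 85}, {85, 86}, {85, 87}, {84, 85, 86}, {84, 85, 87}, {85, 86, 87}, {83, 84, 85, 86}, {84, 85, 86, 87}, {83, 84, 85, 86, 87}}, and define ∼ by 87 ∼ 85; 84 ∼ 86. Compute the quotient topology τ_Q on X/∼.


X/∼ = {[83], [84=86], [85=87]}; |τ_Q| = 4.

Equivalence classes: [83], [84=86], [85=87].
Quotient map π: X → X/∼ sends 83 ↦ [83], 84 ↦ [84=86], 85 ↦ [85=87], 86 ↦ [84=86], 87 ↦ [85=87].
For each subset V ⊆ X/∼, compute π^{-1}(V) ⊆ X and check whether π^{-1}(V) ∈ τ. V is open in τ_Q iff π^{-1}(V) ∈ τ.
  V = {}: π^{-1}(V) = ∅ ∈ τ ✓.
  V = {[83]}: π^{-1}(V) = {83} ∉ τ ✗.
  V = {[84=86]}: π^{-1}(V) = {84, 86} ∉ τ ✗.
  V = {[83], [84=86]}: π^{-1}(V) = {83, 84, 86} ∉ τ ✗.
  V = {[85=87]}: π^{-1}(V) = {85, 87} ∈ τ ✓.
  V = {[83], [85=87]}: π^{-1}(V) = {83, 85, 87} ∉ τ ✗.
  V = {[84=86], [85=87]}: π^{-1}(V) = {84, 85, 86, 87} ∈ τ ✓.
  V = {[83], [84=86], [85=87]}: π^{-1}(V) = {83, 84, 85, 86, 87} ∈ τ ✓.
Open sets in the quotient: τ_Q = {{}, {[85=87]}, {[84=86], [85=87]}, {[83], [84=86], [85=87]}} (4 elements).


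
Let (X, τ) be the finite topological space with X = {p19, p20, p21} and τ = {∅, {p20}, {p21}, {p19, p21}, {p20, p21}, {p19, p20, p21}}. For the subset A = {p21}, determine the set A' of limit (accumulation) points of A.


A' = {p19}

For each x ∈ X, list the open sets U ∈ τ with x ∈ U, then check whether U ∩ (A ∖ {x}) ≠ ∅ for every such U.
  x = p19: opens ∋ x are {p19, p21}, {p19, p20, p21}; each meets A ∖ {p19}, so x IS a limit point.
  x = p20: open {p20} ∋ x has {p20} ∩ (A ∖ {p20}) = ∅, so x is NOT a limit point.
  x = p21: open {p21} ∋ x has {p21} ∩ (A ∖ {p21}) = ∅, so x is NOT a limit point.
Collecting: A' = {p19}.


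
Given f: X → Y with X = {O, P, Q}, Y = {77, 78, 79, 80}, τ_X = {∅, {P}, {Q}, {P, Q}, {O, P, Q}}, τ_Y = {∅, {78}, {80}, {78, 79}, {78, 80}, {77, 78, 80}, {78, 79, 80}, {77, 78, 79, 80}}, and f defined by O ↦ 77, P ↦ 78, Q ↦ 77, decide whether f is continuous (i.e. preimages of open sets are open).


f IS continuous.

Compute f^{-1}(U) for each U ∈ τ_Y:
  U = ∅: f^{-1}(U) = ∅ ∈ τ_X ✓.
  U = {78}: f^{-1}(U) = {P} ∈ τ_X ✓.
  U = {80}: f^{-1}(U) = ∅ ∈ τ_X ✓.
  U = {78, 79}: f^{-1}(U) = {P} ∈ τ_X ✓.
  U = {78, 80}: f^{-1}(U) = {P} ∈ τ_X ✓.
  U = {77, 78, 80}: f^{-1}(U) = {O, P, Q} ∈ τ_X ✓.
  U = {78, 79, 80}: f^{-1}(U) = {P} ∈ τ_X ✓.
  U = {77, 78, 79, 80}: f^{-1}(U) = {O, P, Q} ∈ τ_X ✓.
Every preimage lies in τ_X, so f IS continuous.


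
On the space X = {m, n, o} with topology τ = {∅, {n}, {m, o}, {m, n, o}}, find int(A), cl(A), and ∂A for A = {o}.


int(A) = ∅, cl(A) = {m, o}, ∂A = {m, o}.

Closed sets in (X, τ) are complements of opens:
  closed(X, τ) = {∅, {n}, {m, o}, {m, n, o}}.
int(A) = ⋃ {U ∈ τ : U ⊆ A}. Opens contained in A: ∅.
Taking the union of these: int(A) = ∅.
cl(A) = ⋂ {C closed : A ⊆ C}. Closed sets containing A: {m, o}, {m, n, o}.
Intersecting these: cl(A) = {m, o}.
∂A = cl(A) ∖ int(A) = {m, o} ∖ ∅ = {m, o}.


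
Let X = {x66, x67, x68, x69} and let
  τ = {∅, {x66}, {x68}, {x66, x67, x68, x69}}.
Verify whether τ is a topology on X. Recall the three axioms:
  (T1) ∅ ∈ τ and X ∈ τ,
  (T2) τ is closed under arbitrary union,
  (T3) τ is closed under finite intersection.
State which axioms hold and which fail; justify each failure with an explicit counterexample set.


τ is NOT a topology on X.

Axiom (T1): ∅ ∈ τ? Yes; X ∈ τ? Yes.
Axiom (T2/T3): check pairwise unions and intersections of members of τ.
Counterexample for (T2): {x66} ∪ {x68} = {x66, x68} ∉ τ. Therefore τ is NOT a topology.


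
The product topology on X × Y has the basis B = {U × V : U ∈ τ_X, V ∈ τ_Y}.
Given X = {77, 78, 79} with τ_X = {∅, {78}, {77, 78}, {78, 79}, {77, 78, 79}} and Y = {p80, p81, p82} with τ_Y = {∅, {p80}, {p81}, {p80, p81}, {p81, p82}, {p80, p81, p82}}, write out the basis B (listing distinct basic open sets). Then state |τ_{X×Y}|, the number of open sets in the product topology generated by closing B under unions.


Basis B = {∅ × ∅, {78} × {p80}, {78} × {p81}, {77, 78} × {p80}, {77, 78} × {p81}, {78} × {p80, p81}, {78, 79} × {p80}, {78} × {p81, p82}, {78, 79} × {p81}, {77, 78, 79} × {p80}, {77, 78, 79} × {p81}, {78} × {p80, p81, p82}, {77, 78} × {p80, p81}, {77, 78} × {p81, p82}, {78, 79} × {p80, p81}, {78, 79} × {p81, p82}, {77, 78} × {p80, p81, p82}, {77, 78, 79} × {p80, p81}, {77, 78, 79} × {p81, p82}, {78, 79} × {p80, p81, p82}, {77, 78, 79} × {p80, p81, p82}}; |τ_{X×Y}| = 70.

Enumerate products U × V with U ∈ τ_X, V ∈ τ_Y (deduplicated):
  ∅ × ∅ = {} (∅)
  {78} × {p80} = {(78,p80)}
  {78} × {p81} = {(78,p81)}
  {77, 78} × {p80} = {(77,p80), (78,p80)}
  {77, 78} × {p81} = {(77,p81), (78,p81)}
  {78} × {p80, p81} = {(78,p80), (78,p81)}
  {78, 79} × {p80} = {(78,p80), (79,p80)}
  {78} × {p81, p82} = {(78,p81), (78,p82)}
  {78, 79} × {p81} = {(78,p81), (79,p81)}
  {77, 78, 79} × {p80} = {(77,p80), (78,p80), (79,p80)}
  {77, 78, 79} × {p81} = {(77,p81), (78,p81), (79,p81)}
  {78} × {p80, p81, p82} = {(78,p80), (78,p81), (78,p82)}
  {77, 78} × {p80, p81} = {(77,p80), (77,p81), (78,p80), (78,p81)}
  {77, 78} × {p81, p82} = {(77,p81), (77,p82), (78,p81), (78,p82)}
  {78, 79} × {p80, p81} = {(78,p80), (78,p81), (79,p80), (79,p81)}
  {78, 79} × {p81, p82} = {(78,p81), (78,p82), (79,p81), (79,p82)}
  {77, 78} × {p80, p81, p82} = {(77,p80), (77,p81), (77,p82), (78,p80), (78,p81), (78,p82)}
  {77, 78, 79} × {p80, p81} = {(77,p80), (77,p81), (78,p80), (78,p81), (79,p80), (79,p81)}
  {77, 78, 79} × {p81, p82} = {(77,p81), (77,p82), (78,p81), (78,p82), (79,p81), (79,p82)}
  {78, 79} × {p80, p81, p82} = {(78,p80), (78,p81), (78,p82), (79,p80), (79,p81), (79,p82)}
  {77, 78, 79} × {p80, p81, p82} = {(77,p80), (77,p81), (77,p82), (78,p80), (78,p81), (78,p82), (79,p80), (79,p81), (79,p82)}
These 21 distinct sets form the basis B.
Close under arbitrary unions to get τ_{X×Y}; counting gives |τ_{X×Y}| = 70.


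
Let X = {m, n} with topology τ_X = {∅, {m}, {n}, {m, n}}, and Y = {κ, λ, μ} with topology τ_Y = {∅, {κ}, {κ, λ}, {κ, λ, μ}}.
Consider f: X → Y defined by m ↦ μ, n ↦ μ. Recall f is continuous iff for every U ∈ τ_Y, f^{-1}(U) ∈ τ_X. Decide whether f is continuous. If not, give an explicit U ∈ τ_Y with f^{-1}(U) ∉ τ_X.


f IS continuous.

Compute f^{-1}(U) for each U ∈ τ_Y:
  U = ∅: f^{-1}(U) = ∅ ∈ τ_X ✓.
  U = {κ}: f^{-1}(U) = ∅ ∈ τ_X ✓.
  U = {κ, λ}: f^{-1}(U) = ∅ ∈ τ_X ✓.
  U = {κ, λ, μ}: f^{-1}(U) = {m, n} ∈ τ_X ✓.
Every preimage lies in τ_X, so f IS continuous.


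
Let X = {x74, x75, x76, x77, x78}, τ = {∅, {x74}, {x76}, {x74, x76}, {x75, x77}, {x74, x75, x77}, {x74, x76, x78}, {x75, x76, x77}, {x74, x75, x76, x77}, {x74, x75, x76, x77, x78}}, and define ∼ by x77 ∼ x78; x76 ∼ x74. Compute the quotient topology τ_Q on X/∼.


X/∼ = {[x74=x76], [x75], [x77=x78]}; |τ_Q| = 3.

Equivalence classes: [x74=x76], [x75], [x77=x78].
Quotient map π: X → X/∼ sends x74 ↦ [x74=x76], x75 ↦ [x75], x76 ↦ [x74=x76], x77 ↦ [x77=x78], x78 ↦ [x77=x78].
For each subset V ⊆ X/∼, compute π^{-1}(V) ⊆ X and check whether π^{-1}(V) ∈ τ. V is open in τ_Q iff π^{-1}(V) ∈ τ.
  V = {}: π^{-1}(V) = ∅ ∈ τ ✓.
  V = {[x74=x76]}: π^{-1}(V) = {x74, x76} ∈ τ ✓.
  V = {[x75]}: π^{-1}(V) = {x75} ∉ τ ✗.
  V = {[x74=x76], [x75]}: π^{-1}(V) = {x74, x75, x76} ∉ τ ✗.
  V = {[x77=x78]}: π^{-1}(V) = {x77, x78} ∉ τ ✗.
  V = {[x74=x76], [x77=x78]}: π^{-1}(V) = {x74, x76, x77, x78} ∉ τ ✗.
  V = {[x75], [x77=x78]}: π^{-1}(V) = {x75, x77, x78} ∉ τ ✗.
  V = {[x74=x76], [x75], [x77=x78]}: π^{-1}(V) = {x74, x75, x76, x77, x78} ∈ τ ✓.
Open sets in the quotient: τ_Q = {{}, {[x74=x76]}, {[x74=x76], [x75], [x77=x78]}} (3 elements).


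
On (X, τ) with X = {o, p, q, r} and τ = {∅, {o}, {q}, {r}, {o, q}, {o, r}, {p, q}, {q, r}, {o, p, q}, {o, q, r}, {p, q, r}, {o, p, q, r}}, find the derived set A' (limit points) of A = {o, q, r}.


A' = {p}

For each x ∈ X, list the open sets U ∈ τ with x ∈ U, then check whether U ∩ (A ∖ {x}) ≠ ∅ for every such U.
  x = o: open {o} ∋ x has {o} ∩ (A ∖ {o}) = ∅, so x is NOT a limit point.
  x = p: opens ∋ x are {p, q}, {o, p, q}, {p, q, r}, {o, p, q, r}; each meets A ∖ {p}, so x IS a limit point.
  x = q: open {q} ∋ x has {q} ∩ (A ∖ {q}) = ∅, so x is NOT a limit point.
  x = r: open {r} ∋ x has {r} ∩ (A ∖ {r}) = ∅, so x is NOT a limit point.
Collecting: A' = {p}.


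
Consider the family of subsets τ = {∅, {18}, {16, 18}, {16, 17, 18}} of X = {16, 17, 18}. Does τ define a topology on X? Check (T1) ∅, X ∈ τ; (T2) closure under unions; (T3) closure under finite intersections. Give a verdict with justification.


τ IS a topology on X.

Axiom (T1): ∅ ∈ τ? Yes; X ∈ τ? Yes.
Axiom (T2/T3): check pairwise unions and intersections of members of τ.
All pairwise intersections and unions checked — each lies in τ. Therefore τ satisfies (T1), (T2), (T3): it IS a topology on X.


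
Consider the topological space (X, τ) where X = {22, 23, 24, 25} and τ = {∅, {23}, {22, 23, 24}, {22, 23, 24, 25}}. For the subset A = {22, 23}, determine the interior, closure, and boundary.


int(A) = {23}, cl(A) = {22, 23, 24, 25}, ∂A = {22, 24, 25}.

Closed sets in (X, τ) are complements of opens:
  closed(X, τ) = {∅, {25}, {22, 24, 25}, {22, 23, 24, 25}}.
int(A) = ⋃ {U ∈ τ : U ⊆ A}. Opens contained in A: ∅, {23}.
Taking the union of these: int(A) = {23}.
cl(A) = ⋂ {C closed : A ⊆ C}. Closed sets containing A: {22, 23, 24, 25}.
Intersecting these: cl(A) = {22, 23, 24, 25}.
∂A = cl(A) ∖ int(A) = {22, 23, 24, 25} ∖ {23} = {22, 24, 25}.


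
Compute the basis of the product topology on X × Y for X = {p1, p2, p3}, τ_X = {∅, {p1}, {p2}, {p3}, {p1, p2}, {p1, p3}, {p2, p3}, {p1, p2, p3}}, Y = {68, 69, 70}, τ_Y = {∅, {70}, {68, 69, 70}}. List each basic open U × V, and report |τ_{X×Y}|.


Basis B = {∅ × ∅, {p1} × {70}, {p2} × {70}, {p3} × {70}, {p1, p2} × {70}, {p1, p3} × {70}, {p2, p3} × {70}, {p1} × {68, 69, 70}, {p1, p2, p3} × {70}, {p2} × {68, 69, 70}, {p3} × {68, 69, 70}, {p1, p2} × {68, 69, 70}, {p1, p3} × {68, 69, 70}, {p2, p3} × {68, 69, 70}, {p1, p2, p3} × {68, 69, 70}}; |τ_{X×Y}| = 27.

Enumerate products U × V with U ∈ τ_X, V ∈ τ_Y (deduplicated):
  ∅ × ∅ = {} (∅)
  {p1} × {70} = {(p1,70)}
  {p2} × {70} = {(p2,70)}
  {p3} × {70} = {(p3,70)}
  {p1, p2} × {70} = {(p1,70), (p2,70)}
  {p1, p3} × {70} = {(p1,70), (p3,70)}
  {p2, p3} × {70} = {(p2,70), (p3,70)}
  {p1} × {68, 69, 70} = {(p1,68), (p1,69), (p1,70)}
  {p1, p2, p3} × {70} = {(p1,70), (p2,70), (p3,70)}
  {p2} × {68, 69, 70} = {(p2,68), (p2,69), (p2,70)}
  {p3} × {68, 69, 70} = {(p3,68), (p3,69), (p3,70)}
  {p1, p2} × {68, 69, 70} = {(p1,68), (p1,69), (p1,70), (p2,68), (p2,69), (p2,70)}
  {p1, p3} × {68, 69, 70} = {(p1,68), (p1,69), (p1,70), (p3,68), (p3,69), (p3,70)}
  {p2, p3} × {68, 69, 70} = {(p2,68), (p2,69), (p2,70), (p3,68), (p3,69), (p3,70)}
  {p1, p2, p3} × {68, 69, 70} = {(p1,68), (p1,69), (p1,70), (p2,68), (p2,69), (p2,70), (p3,68), (p3,69), (p3,70)}
These 15 distinct sets form the basis B.
Close under arbitrary unions to get τ_{X×Y}; counting gives |τ_{X×Y}| = 27.


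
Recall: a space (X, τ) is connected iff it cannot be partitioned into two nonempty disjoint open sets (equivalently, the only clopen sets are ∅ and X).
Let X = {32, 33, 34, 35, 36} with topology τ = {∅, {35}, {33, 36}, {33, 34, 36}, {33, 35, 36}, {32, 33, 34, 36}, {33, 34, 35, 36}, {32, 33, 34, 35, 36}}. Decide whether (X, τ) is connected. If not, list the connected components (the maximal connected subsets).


(X, τ) is disconnected; components = [{35}, {32, 33, 34, 36}].

Find clopen sets (U ∈ τ with X ∖ U ∈ τ):
  U = ∅, X ∖ U = {32, 33, 34, 35, 36} — both open, so U is clopen.
  U = {35}, X ∖ U = {32, 33, 34, 36} — both open, so U is clopen.
  U = {32, 33, 34, 36}, X ∖ U = {35} — both open, so U is clopen.
  U = {32, 33, 34, 35, 36}, X ∖ U = ∅ — both open, so U is clopen.
Nontrivial clopen(s) exist: e.g. {32, 33, 34, 36}. So (X, τ) is disconnected.
Compute connected components by grouping points that agree on all clopens:
  component: {35}
  component: {32, 33, 34, 36}


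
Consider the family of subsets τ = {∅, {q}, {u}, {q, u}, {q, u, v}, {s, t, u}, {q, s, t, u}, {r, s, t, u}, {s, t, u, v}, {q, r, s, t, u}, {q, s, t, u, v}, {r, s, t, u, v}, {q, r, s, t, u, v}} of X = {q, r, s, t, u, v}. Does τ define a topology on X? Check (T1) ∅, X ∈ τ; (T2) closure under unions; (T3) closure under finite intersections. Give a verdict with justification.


τ is NOT a topology on X.

Axiom (T1): ∅ ∈ τ? Yes; X ∈ τ? Yes.
Axiom (T2/T3): check pairwise unions and intersections of members of τ.
Counterexample for (T3): {q, u, v} ∩ {s, t, u, v} = {u, v} ∉ τ. Therefore τ is NOT a topology.


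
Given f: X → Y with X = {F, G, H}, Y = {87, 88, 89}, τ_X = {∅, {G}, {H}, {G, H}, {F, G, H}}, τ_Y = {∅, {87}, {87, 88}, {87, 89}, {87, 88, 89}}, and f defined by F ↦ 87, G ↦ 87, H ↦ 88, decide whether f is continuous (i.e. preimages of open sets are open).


f is NOT continuous.

Compute f^{-1}(U) for each U ∈ τ_Y:
  U = ∅: f^{-1}(U) = ∅ ∈ τ_X ✓.
  U = {87}: f^{-1}(U) = {F, G} ∉ τ_X ✗.
  U = {87, 88}: f^{-1}(U) = {F, G, H} ∈ τ_X ✓.
  U = {87, 89}: f^{-1}(U) = {F, G} ∉ τ_X ✗.
  U = {87, 88, 89}: f^{-1}(U) = {F, G, H} ∈ τ_X ✓.
Found U = {87} with f^{-1}(U) = {F, G} not in τ_X. Therefore f is NOT continuous.


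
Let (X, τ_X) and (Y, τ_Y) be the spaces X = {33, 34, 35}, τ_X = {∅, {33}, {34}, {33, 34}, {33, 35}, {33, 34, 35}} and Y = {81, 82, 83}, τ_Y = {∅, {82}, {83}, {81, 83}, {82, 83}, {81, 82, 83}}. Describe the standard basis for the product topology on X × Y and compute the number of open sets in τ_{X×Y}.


Basis B = {∅ × ∅, {33} × {82}, {33} × {83}, {34} × {82}, {34} × {83}, {33} × {81, 83}, {33} × {82, 83}, {33, 34} × {82}, {33, 35} × {82}, {33, 34} × {83}, {33, 35} × {83}, {34} × {81, 83}, {34} × {82, 83}, {33} × {81, 82, 83}, {33, 34, 35} × {82}, {33, 34, 35} × {83}, {34} × {81, 82, 83}, {33, 34} × {81, 83}, {33, 35} × {81, 83}, {33, 34} × {82, 83}, {33, 35} × {82, 83}, {33, 34} × {81, 82, 83}, {33, 35} × {81, 82, 83}, {33, 34, 35} × {81, 83}, {33, 34, 35} × {82, 83}, {33, 34, 35} × {81, 82, 83}}; |τ_{X×Y}| = 108.

Enumerate products U × V with U ∈ τ_X, V ∈ τ_Y (deduplicated):
  ∅ × ∅ = {} (∅)
  {33} × {82} = {(33,82)}
  {33} × {83} = {(33,83)}
  {34} × {82} = {(34,82)}
  {34} × {83} = {(34,83)}
  {33} × {81, 83} = {(33,81), (33,83)}
  {33} × {82, 83} = {(33,82), (33,83)}
  {33, 34} × {82} = {(33,82), (34,82)}
  {33, 35} × {82} = {(33,82), (35,82)}
  {33, 34} × {83} = {(33,83), (34,83)}
  {33, 35} × {83} = {(33,83), (35,83)}
  {34} × {81, 83} = {(34,81), (34,83)}
  {34} × {82, 83} = {(34,82), (34,83)}
  {33} × {81, 82, 83} = {(33,81), (33,82), (33,83)}
  {33, 34, 35} × {82} = {(33,82), (34,82), (35,82)}
  {33, 34, 35} × {83} = {(33,83), (34,83), (35,83)}
  {34} × {81, 82, 83} = {(34,81), (34,82), (34,83)}
  {33, 34} × {81, 83} = {(33,81), (33,83), (34,81), (34,83)}
  {33, 35} × {81, 83} = {(33,81), (33,83), (35,81), (35,83)}
  {33, 34} × {82, 83} = {(33,82), (33,83), (34,82), (34,83)}
  {33, 35} × {82, 83} = {(33,82), (33,83), (35,82), (35,83)}
  {33, 34} × {81, 82, 83} = {(33,81), (33,82), (33,83), (34,81), (34,82), (34,83)}
  {33, 35} × {81, 82, 83} = {(33,81), (33,82), (33,83), (35,81), (35,82), (35,83)}
  {33, 34, 35} × {81, 83} = {(33,81), (33,83), (34,81), (34,83), (35,81), (35,83)}
  {33, 34, 35} × {82, 83} = {(33,82), (33,83), (34,82), (34,83), (35,82), (35,83)}
  {33, 34, 35} × {81, 82, 83} = {(33,81), (33,82), (33,83), (34,81), (34,82), (34,83), (35,81), (35,82), (35,83)}
These 26 distinct sets form the basis B.
Close under arbitrary unions to get τ_{X×Y}; counting gives |τ_{X×Y}| = 108.


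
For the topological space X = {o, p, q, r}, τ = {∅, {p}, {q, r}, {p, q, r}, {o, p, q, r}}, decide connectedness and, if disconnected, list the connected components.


(X, τ) is connected.

Find clopen sets (U ∈ τ with X ∖ U ∈ τ):
  U = ∅, X ∖ U = {o, p, q, r} — both open, so U is clopen.
  U = {o, p, q, r}, X ∖ U = ∅ — both open, so U is clopen.
Only trivial clopens (∅ and X) exist, so (X, τ) is connected.
Compute connected components by grouping points that agree on all clopens:
  component: {o, p, q, r}


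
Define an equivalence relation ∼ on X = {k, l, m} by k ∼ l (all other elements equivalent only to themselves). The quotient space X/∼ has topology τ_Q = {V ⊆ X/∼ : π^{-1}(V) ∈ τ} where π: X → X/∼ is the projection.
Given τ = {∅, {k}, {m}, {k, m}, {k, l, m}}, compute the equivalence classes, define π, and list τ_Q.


X/∼ = {[k=l], [m]}; |τ_Q| = 3.

Equivalence classes: [k=l], [m].
Quotient map π: X → X/∼ sends k ↦ [k=l], l ↦ [k=l], m ↦ [m].
For each subset V ⊆ X/∼, compute π^{-1}(V) ⊆ X and check whether π^{-1}(V) ∈ τ. V is open in τ_Q iff π^{-1}(V) ∈ τ.
  V = {}: π^{-1}(V) = ∅ ∈ τ ✓.
  V = {[k=l]}: π^{-1}(V) = {k, l} ∉ τ ✗.
  V = {[m]}: π^{-1}(V) = {m} ∈ τ ✓.
  V = {[k=l], [m]}: π^{-1}(V) = {k, l, m} ∈ τ ✓.
Open sets in the quotient: τ_Q = {{}, {[m]}, {[k=l], [m]}} (3 elements).


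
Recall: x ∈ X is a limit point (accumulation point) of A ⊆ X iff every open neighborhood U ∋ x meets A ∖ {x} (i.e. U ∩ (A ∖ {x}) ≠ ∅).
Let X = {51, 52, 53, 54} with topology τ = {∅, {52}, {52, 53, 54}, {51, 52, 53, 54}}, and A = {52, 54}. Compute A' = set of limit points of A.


A' = {51, 53, 54}

For each x ∈ X, list the open sets U ∈ τ with x ∈ U, then check whether U ∩ (A ∖ {x}) ≠ ∅ for every such U.
  x = 51: opens ∋ x are {51, 52, 53, 54}; each meets A ∖ {51}, so x IS a limit point.
  x = 52: open {52} ∋ x has {52} ∩ (A ∖ {52}) = ∅, so x is NOT a limit point.
  x = 53: opens ∋ x are {52, 53, 54}, {51, 52, 53, 54}; each meets A ∖ {53}, so x IS a limit point.
  x = 54: opens ∋ x are {52, 53, 54}, {51, 52, 53, 54}; each meets A ∖ {54}, so x IS a limit point.
Collecting: A' = {51, 53, 54}.


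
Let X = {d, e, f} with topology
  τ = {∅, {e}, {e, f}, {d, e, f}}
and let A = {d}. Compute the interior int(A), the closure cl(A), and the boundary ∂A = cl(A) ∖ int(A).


int(A) = ∅, cl(A) = {d}, ∂A = {d}.

Closed sets in (X, τ) are complements of opens:
  closed(X, τ) = {∅, {d}, {d, f}, {d, e, f}}.
int(A) = ⋃ {U ∈ τ : U ⊆ A}. Opens contained in A: ∅.
Taking the union of these: int(A) = ∅.
cl(A) = ⋂ {C closed : A ⊆ C}. Closed sets containing A: {d}, {d, f}, {d, e, f}.
Intersecting these: cl(A) = {d}.
∂A = cl(A) ∖ int(A) = {d} ∖ ∅ = {d}.


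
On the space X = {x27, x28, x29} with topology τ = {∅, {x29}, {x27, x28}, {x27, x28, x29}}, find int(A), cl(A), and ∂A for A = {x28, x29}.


int(A) = {x29}, cl(A) = {x27, x28, x29}, ∂A = {x27, x28}.

Closed sets in (X, τ) are complements of opens:
  closed(X, τ) = {∅, {x29}, {x27, x28}, {x27, x28, x29}}.
int(A) = ⋃ {U ∈ τ : U ⊆ A}. Opens contained in A: ∅, {x29}.
Taking the union of these: int(A) = {x29}.
cl(A) = ⋂ {C closed : A ⊆ C}. Closed sets containing A: {x27, x28, x29}.
Intersecting these: cl(A) = {x27, x28, x29}.
∂A = cl(A) ∖ int(A) = {x27, x28, x29} ∖ {x29} = {x27, x28}.


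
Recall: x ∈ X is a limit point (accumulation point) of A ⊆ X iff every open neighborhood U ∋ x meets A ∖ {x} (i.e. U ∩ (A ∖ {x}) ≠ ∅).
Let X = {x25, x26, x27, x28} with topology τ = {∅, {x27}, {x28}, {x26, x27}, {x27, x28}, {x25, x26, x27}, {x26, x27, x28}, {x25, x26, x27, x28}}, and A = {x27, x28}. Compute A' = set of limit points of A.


A' = {x25, x26}

For each x ∈ X, list the open sets U ∈ τ with x ∈ U, then check whether U ∩ (A ∖ {x}) ≠ ∅ for every such U.
  x = x25: opens ∋ x are {x25, x26, x27}, {x25, x26, x27, x28}; each meets A ∖ {x25}, so x IS a limit point.
  x = x26: opens ∋ x are {x26, x27}, {x25, x26, x27}, {x26, x27, x28}, {x25, x26, x27, x28}; each meets A ∖ {x26}, so x IS a limit point.
  x = x27: open {x27} ∋ x has {x27} ∩ (A ∖ {x27}) = ∅, so x is NOT a limit point.
  x = x28: open {x28} ∋ x has {x28} ∩ (A ∖ {x28}) = ∅, so x is NOT a limit point.
Collecting: A' = {x25, x26}.


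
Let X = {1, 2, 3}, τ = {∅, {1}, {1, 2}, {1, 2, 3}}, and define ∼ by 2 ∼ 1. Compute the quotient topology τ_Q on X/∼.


X/∼ = {[1=2], [3]}; |τ_Q| = 3.

Equivalence classes: [1=2], [3].
Quotient map π: X → X/∼ sends 1 ↦ [1=2], 2 ↦ [1=2], 3 ↦ [3].
For each subset V ⊆ X/∼, compute π^{-1}(V) ⊆ X and check whether π^{-1}(V) ∈ τ. V is open in τ_Q iff π^{-1}(V) ∈ τ.
  V = {}: π^{-1}(V) = ∅ ∈ τ ✓.
  V = {[1=2]}: π^{-1}(V) = {1, 2} ∈ τ ✓.
  V = {[3]}: π^{-1}(V) = {3} ∉ τ ✗.
  V = {[1=2], [3]}: π^{-1}(V) = {1, 2, 3} ∈ τ ✓.
Open sets in the quotient: τ_Q = {{}, {[1=2]}, {[1=2], [3]}} (3 elements).


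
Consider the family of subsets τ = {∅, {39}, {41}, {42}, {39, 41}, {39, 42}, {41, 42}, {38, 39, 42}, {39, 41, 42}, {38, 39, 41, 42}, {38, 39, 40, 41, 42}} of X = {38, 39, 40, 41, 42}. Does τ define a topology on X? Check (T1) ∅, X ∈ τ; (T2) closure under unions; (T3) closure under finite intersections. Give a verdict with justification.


τ IS a topology on X.

Axiom (T1): ∅ ∈ τ? Yes; X ∈ τ? Yes.
Axiom (T2/T3): check pairwise unions and intersections of members of τ.
All pairwise intersections and unions checked — each lies in τ. Therefore τ satisfies (T1), (T2), (T3): it IS a topology on X.


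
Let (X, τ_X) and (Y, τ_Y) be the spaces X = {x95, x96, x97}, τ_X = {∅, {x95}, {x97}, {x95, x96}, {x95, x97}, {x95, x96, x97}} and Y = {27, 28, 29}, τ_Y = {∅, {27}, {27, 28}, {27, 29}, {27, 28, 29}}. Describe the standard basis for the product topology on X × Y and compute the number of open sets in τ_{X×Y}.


Basis B = {∅ × ∅, {x95} × {27}, {x97} × {27}, {x95} × {27, 28}, {x95} × {27, 29}, {x95, x96} × {27}, {x95, x97} × {27}, {x97} × {27, 28}, {x97} × {27, 29}, {x95} × {27, 28, 29}, {x95, x96, x97} × {27}, {x97} × {27, 28, 29}, {x95, x96} × {27, 28}, {x95, x97} × {27, 28}, {x95, x96} × {27, 29}, {x95, x97} × {27, 29}, {x95, x96} × {27, 28, 29}, {x95, x97} × {27, 28, 29}, {x95, x96, x97} × {27, 28}, {x95, x96, x97} × {27, 29}, {x95, x96, x97} × {27, 28, 29}}; |τ_{X×Y}| = 70.

Enumerate products U × V with U ∈ τ_X, V ∈ τ_Y (deduplicated):
  ∅ × ∅ = {} (∅)
  {x95} × {27} = {(x95,27)}
  {x97} × {27} = {(x97,27)}
  {x95} × {27, 28} = {(x95,27), (x95,28)}
  {x95} × {27, 29} = {(x95,27), (x95,29)}
  {x95, x96} × {27} = {(x95,27), (x96,27)}
  {x95, x97} × {27} = {(x95,27), (x97,27)}
  {x97} × {27, 28} = {(x97,27), (x97,28)}
  {x97} × {27, 29} = {(x97,27), (x97,29)}
  {x95} × {27, 28, 29} = {(x95,27), (x95,28), (x95,29)}
  {x95, x96, x97} × {27} = {(x95,27), (x96,27), (x97,27)}
  {x97} × {27, 28, 29} = {(x97,27), (x97,28), (x97,29)}
  {x95, x96} × {27, 28} = {(x95,27), (x95,28), (x96,27), (x96,28)}
  {x95, x97} × {27, 28} = {(x95,27), (x95,28), (x97,27), (x97,28)}
  {x95, x96} × {27, 29} = {(x95,27), (x95,29), (x96,27), (x96,29)}
  {x95, x97} × {27, 29} = {(x95,27), (x95,29), (x97,27), (x97,29)}
  {x95, x96} × {27, 28, 29} = {(x95,27), (x95,28), (x95,29), (x96,27), (x96,28), (x96,29)}
  {x95, x97} × {27, 28, 29} = {(x95,27), (x95,28), (x95,29), (x97,27), (x97,28), (x97,29)}
  {x95, x96, x97} × {27, 28} = {(x95,27), (x95,28), (x96,27), (x96,28), (x97,27), (x97,28)}
  {x95, x96, x97} × {27, 29} = {(x95,27), (x95,29), (x96,27), (x96,29), (x97,27), (x97,29)}
  {x95, x96, x97} × {27, 28, 29} = {(x95,27), (x95,28), (x95,29), (x96,27), (x96,28), (x96,29), (x97,27), (x97,28), (x97,29)}
These 21 distinct sets form the basis B.
Close under arbitrary unions to get τ_{X×Y}; counting gives |τ_{X×Y}| = 70.


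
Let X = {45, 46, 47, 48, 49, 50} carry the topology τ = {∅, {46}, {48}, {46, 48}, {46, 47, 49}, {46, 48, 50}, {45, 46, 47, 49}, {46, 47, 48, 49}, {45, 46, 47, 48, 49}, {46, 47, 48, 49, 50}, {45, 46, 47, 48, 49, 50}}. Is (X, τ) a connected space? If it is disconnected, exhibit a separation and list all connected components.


(X, τ) is connected.

Find clopen sets (U ∈ τ with X ∖ U ∈ τ):
  U = ∅, X ∖ U = {45, 46, 47, 48, 49, 50} — both open, so U is clopen.
  U = {45, 46, 47, 48, 49, 50}, X ∖ U = ∅ — both open, so U is clopen.
Only trivial clopens (∅ and X) exist, so (X, τ) is connected.
Compute connected components by grouping points that agree on all clopens:
  component: {45, 46, 47, 48, 49, 50}


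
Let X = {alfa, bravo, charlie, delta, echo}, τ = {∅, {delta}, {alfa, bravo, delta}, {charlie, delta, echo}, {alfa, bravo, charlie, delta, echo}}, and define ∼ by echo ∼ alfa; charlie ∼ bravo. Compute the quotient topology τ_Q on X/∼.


X/∼ = {[alfa=echo], [bravo=charlie], [delta]}; |τ_Q| = 3.

Equivalence classes: [alfa=echo], [bravo=charlie], [delta].
Quotient map π: X → X/∼ sends alfa ↦ [alfa=echo], bravo ↦ [bravo=charlie], charlie ↦ [bravo=charlie], delta ↦ [delta], echo ↦ [alfa=echo].
For each subset V ⊆ X/∼, compute π^{-1}(V) ⊆ X and check whether π^{-1}(V) ∈ τ. V is open in τ_Q iff π^{-1}(V) ∈ τ.
  V = {}: π^{-1}(V) = ∅ ∈ τ ✓.
  V = {[alfa=echo]}: π^{-1}(V) = {alfa, echo} ∉ τ ✗.
  V = {[bravo=charlie]}: π^{-1}(V) = {bravo, charlie} ∉ τ ✗.
  V = {[alfa=echo], [bravo=charlie]}: π^{-1}(V) = {alfa, bravo, charlie, echo} ∉ τ ✗.
  V = {[delta]}: π^{-1}(V) = {delta} ∈ τ ✓.
  V = {[alfa=echo], [delta]}: π^{-1}(V) = {alfa, delta, echo} ∉ τ ✗.
  V = {[bravo=charlie], [delta]}: π^{-1}(V) = {bravo, charlie, delta} ∉ τ ✗.
  V = {[alfa=echo], [bravo=charlie], [delta]}: π^{-1}(V) = {alfa, bravo, charlie, delta, echo} ∈ τ ✓.
Open sets in the quotient: τ_Q = {{}, {[delta]}, {[alfa=echo], [bravo=charlie], [delta]}} (3 elements).


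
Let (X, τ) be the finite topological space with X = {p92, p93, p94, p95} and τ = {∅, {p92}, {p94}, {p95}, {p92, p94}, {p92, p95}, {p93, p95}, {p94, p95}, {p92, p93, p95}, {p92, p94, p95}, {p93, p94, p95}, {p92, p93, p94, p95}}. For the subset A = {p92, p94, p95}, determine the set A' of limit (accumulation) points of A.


A' = {p93}

For each x ∈ X, list the open sets U ∈ τ with x ∈ U, then check whether U ∩ (A ∖ {x}) ≠ ∅ for every such U.
  x = p92: open {p92} ∋ x has {p92} ∩ (A ∖ {p92}) = ∅, so x is NOT a limit point.
  x = p93: opens ∋ x are {p93, p95}, {p92, p93, p95}, {p93, p94, p95}, {p92, p93, p94, p95}; each meets A ∖ {p93}, so x IS a limit point.
  x = p94: open {p94} ∋ x has {p94} ∩ (A ∖ {p94}) = ∅, so x is NOT a limit point.
  x = p95: open {p95} ∋ x has {p95} ∩ (A ∖ {p95}) = ∅, so x is NOT a limit point.
Collecting: A' = {p93}.


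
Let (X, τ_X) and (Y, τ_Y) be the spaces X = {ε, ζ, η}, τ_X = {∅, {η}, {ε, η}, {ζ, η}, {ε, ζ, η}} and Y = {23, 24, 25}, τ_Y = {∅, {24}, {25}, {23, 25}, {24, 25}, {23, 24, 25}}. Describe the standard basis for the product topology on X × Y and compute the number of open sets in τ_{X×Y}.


Basis B = {∅ × ∅, {η} × {24}, {η} × {25}, {ε, η} × {24}, {ε, η} × {25}, {ζ, η} × {24}, {ζ, η} × {25}, {η} × {23, 25}, {η} × {24, 25}, {ε, ζ, η} × {24}, {ε, ζ, η} × {25}, {η} × {23, 24, 25}, {ε, η} × {23, 25}, {ε, η} × {24, 25}, {ζ, η} × {23, 25}, {ζ, η} × {24, 25}, {ε, η} × {23, 24, 25}, {ε, ζ, η} × {23, 25}, {ε, ζ, η} × {24, 25}, {ζ, η} × {23, 24, 25}, {ε, ζ, η} × {23, 24, 25}}; |τ_{X×Y}| = 70.

Enumerate products U × V with U ∈ τ_X, V ∈ τ_Y (deduplicated):
  ∅ × ∅ = {} (∅)
  {η} × {24} = {(η,24)}
  {η} × {25} = {(η,25)}
  {ε, η} × {24} = {(ε,24), (η,24)}
  {ε, η} × {25} = {(ε,25), (η,25)}
  {ζ, η} × {24} = {(ζ,24), (η,24)}
  {ζ, η} × {25} = {(ζ,25), (η,25)}
  {η} × {23, 25} = {(η,23), (η,25)}
  {η} × {24, 25} = {(η,24), (η,25)}
  {ε, ζ, η} × {24} = {(ε,24), (ζ,24), (η,24)}
  {ε, ζ, η} × {25} = {(ε,25), (ζ,25), (η,25)}
  {η} × {23, 24, 25} = {(η,23), (η,24), (η,25)}
  {ε, η} × {23, 25} = {(ε,23), (ε,25), (η,23), (η,25)}
  {ε, η} × {24, 25} = {(ε,24), (ε,25), (η,24), (η,25)}
  {ζ, η} × {23, 25} = {(ζ,23), (ζ,25), (η,23), (η,25)}
  {ζ, η} × {24, 25} = {(ζ,24), (ζ,25), (η,24), (η,25)}
  {ε, η} × {23, 24, 25} = {(ε,23), (ε,24), (ε,25), (η,23), (η,24), (η,25)}
  {ε, ζ, η} × {23, 25} = {(ε,23), (ε,25), (ζ,23), (ζ,25), (η,23), (η,25)}
  {ε, ζ, η} × {24, 25} = {(ε,24), (ε,25), (ζ,24), (ζ,25), (η,24), (η,25)}
  {ζ, η} × {23, 24, 25} = {(ζ,23), (ζ,24), (ζ,25), (η,23), (η,24), (η,25)}
  {ε, ζ, η} × {23, 24, 25} = {(ε,23), (ε,24), (ε,25), (ζ,23), (ζ,24), (ζ,25), (η,23), (η,24), (η,25)}
These 21 distinct sets form the basis B.
Close under arbitrary unions to get τ_{X×Y}; counting gives |τ_{X×Y}| = 70.


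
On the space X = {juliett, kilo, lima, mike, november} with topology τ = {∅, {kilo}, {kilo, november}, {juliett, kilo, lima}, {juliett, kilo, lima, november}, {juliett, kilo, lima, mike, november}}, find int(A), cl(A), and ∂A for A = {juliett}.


int(A) = ∅, cl(A) = {juliett, lima, mike}, ∂A = {juliett, lima, mike}.

Closed sets in (X, τ) are complements of opens:
  closed(X, τ) = {∅, {mike}, {mike, november}, {juliett, lima, mike}, {juliett, lima, mike, november}, {juliett, kilo, lima, mike, november}}.
int(A) = ⋃ {U ∈ τ : U ⊆ A}. Opens contained in A: ∅.
Taking the union of these: int(A) = ∅.
cl(A) = ⋂ {C closed : A ⊆ C}. Closed sets containing A: {juliett, lima, mike}, {juliett, lima, mike, november}, {juliett, kilo, lima, mike, november}.
Intersecting these: cl(A) = {juliett, lima, mike}.
∂A = cl(A) ∖ int(A) = {juliett, lima, mike} ∖ ∅ = {juliett, lima, mike}.


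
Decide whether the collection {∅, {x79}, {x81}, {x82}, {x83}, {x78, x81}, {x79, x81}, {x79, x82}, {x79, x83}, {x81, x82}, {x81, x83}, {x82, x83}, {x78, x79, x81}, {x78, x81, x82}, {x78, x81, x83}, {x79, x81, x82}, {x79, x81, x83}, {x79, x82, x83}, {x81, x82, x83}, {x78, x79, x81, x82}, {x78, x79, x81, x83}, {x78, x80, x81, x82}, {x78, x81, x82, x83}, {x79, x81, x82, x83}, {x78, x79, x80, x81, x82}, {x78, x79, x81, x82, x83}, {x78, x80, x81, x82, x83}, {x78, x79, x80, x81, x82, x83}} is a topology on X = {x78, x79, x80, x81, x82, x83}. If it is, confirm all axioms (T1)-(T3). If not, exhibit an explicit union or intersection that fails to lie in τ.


τ IS a topology on X.

Axiom (T1): ∅ ∈ τ? Yes; X ∈ τ? Yes.
Axiom (T2/T3): check pairwise unions and intersections of members of τ.
All pairwise intersections and unions checked — each lies in τ. Therefore τ satisfies (T1), (T2), (T3): it IS a topology on X.


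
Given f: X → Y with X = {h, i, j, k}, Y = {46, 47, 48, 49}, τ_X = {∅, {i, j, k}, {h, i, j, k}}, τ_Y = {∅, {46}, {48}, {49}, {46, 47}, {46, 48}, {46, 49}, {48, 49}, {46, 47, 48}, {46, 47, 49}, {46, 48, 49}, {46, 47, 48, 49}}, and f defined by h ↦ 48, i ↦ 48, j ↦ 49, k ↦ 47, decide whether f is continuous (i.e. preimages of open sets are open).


f is NOT continuous.

Compute f^{-1}(U) for each U ∈ τ_Y:
  U = ∅: f^{-1}(U) = ∅ ∈ τ_X ✓.
  U = {46}: f^{-1}(U) = ∅ ∈ τ_X ✓.
  U = {48}: f^{-1}(U) = {h, i} ∉ τ_X ✗.
  U = {49}: f^{-1}(U) = {j} ∉ τ_X ✗.
  U = {46, 47}: f^{-1}(U) = {k} ∉ τ_X ✗.
  U = {46, 48}: f^{-1}(U) = {h, i} ∉ τ_X ✗.
  U = {46, 49}: f^{-1}(U) = {j} ∉ τ_X ✗.
  U = {48, 49}: f^{-1}(U) = {h, i, j} ∉ τ_X ✗.
  U = {46, 47, 48}: f^{-1}(U) = {h, i, k} ∉ τ_X ✗.
  U = {46, 47, 49}: f^{-1}(U) = {j, k} ∉ τ_X ✗.
  U = {46, 48, 49}: f^{-1}(U) = {h, i, j} ∉ τ_X ✗.
  U = {46, 47, 48, 49}: f^{-1}(U) = {h, i, j, k} ∈ τ_X ✓.
Found U = {48} with f^{-1}(U) = {h, i} not in τ_X. Therefore f is NOT continuous.


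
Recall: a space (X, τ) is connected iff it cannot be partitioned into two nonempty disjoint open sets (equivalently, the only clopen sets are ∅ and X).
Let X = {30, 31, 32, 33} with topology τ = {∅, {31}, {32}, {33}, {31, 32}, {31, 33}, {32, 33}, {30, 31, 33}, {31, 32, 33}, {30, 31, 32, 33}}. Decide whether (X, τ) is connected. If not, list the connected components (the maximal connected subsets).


(X, τ) is disconnected; components = [{32}, {30, 31, 33}].

Find clopen sets (U ∈ τ with X ∖ U ∈ τ):
  U = ∅, X ∖ U = {30, 31, 32, 33} — both open, so U is clopen.
  U = {32}, X ∖ U = {30, 31, 33} — both open, so U is clopen.
  U = {30, 31, 33}, X ∖ U = {32} — both open, so U is clopen.
  U = {30, 31, 32, 33}, X ∖ U = ∅ — both open, so U is clopen.
Nontrivial clopen(s) exist: e.g. {32}. So (X, τ) is disconnected.
Compute connected components by grouping points that agree on all clopens:
  component: {32}
  component: {30, 31, 33}


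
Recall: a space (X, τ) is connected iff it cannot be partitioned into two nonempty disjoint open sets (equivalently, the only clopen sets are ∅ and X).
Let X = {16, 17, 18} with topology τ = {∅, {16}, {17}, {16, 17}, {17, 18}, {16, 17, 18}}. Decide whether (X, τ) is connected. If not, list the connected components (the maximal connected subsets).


(X, τ) is disconnected; components = [{16}, {17, 18}].

Find clopen sets (U ∈ τ with X ∖ U ∈ τ):
  U = ∅, X ∖ U = {16, 17, 18} — both open, so U is clopen.
  U = {16}, X ∖ U = {17, 18} — both open, so U is clopen.
  U = {17, 18}, X ∖ U = {16} — both open, so U is clopen.
  U = {16, 17, 18}, X ∖ U = ∅ — both open, so U is clopen.
Nontrivial clopen(s) exist: e.g. {17, 18}. So (X, τ) is disconnected.
Compute connected components by grouping points that agree on all clopens:
  component: {16}
  component: {17, 18}


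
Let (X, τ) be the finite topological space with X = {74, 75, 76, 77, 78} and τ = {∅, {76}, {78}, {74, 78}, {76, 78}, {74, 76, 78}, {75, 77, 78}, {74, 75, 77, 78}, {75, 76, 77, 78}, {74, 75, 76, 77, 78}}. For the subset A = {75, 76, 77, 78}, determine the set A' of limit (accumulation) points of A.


A' = {74, 75, 77}

For each x ∈ X, list the open sets U ∈ τ with x ∈ U, then check whether U ∩ (A ∖ {x}) ≠ ∅ for every such U.
  x = 74: opens ∋ x are {74, 78}, {74, 76, 78}, {74, 75, 77, 78}, {74, 75, 76, 77, 78}; each meets A ∖ {74}, so x IS a limit point.
  x = 75: opens ∋ x are {75, 77, 78}, {74, 75, 77, 78}, {75, 76, 77, 78}, {74, 75, 76, 77, 78}; each meets A ∖ {75}, so x IS a limit point.
  x = 76: open {76} ∋ x has {76} ∩ (A ∖ {76}) = ∅, so x is NOT a limit point.
  x = 77: opens ∋ x are {75, 77, 78}, {74, 75, 77, 78}, {75, 76, 77, 78}, {74, 75, 76, 77, 78}; each meets A ∖ {77}, so x IS a limit point.
  x = 78: open {78} ∋ x has {78} ∩ (A ∖ {78}) = ∅, so x is NOT a limit point.
Collecting: A' = {74, 75, 77}.


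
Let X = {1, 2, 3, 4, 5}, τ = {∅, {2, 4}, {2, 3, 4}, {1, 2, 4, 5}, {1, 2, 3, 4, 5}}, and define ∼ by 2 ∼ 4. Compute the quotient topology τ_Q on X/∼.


X/∼ = {[1], [2=4], [3], [5]}; |τ_Q| = 5.

Equivalence classes: [1], [2=4], [3], [5].
Quotient map π: X → X/∼ sends 1 ↦ [1], 2 ↦ [2=4], 3 ↦ [3], 4 ↦ [2=4], 5 ↦ [5].
For each subset V ⊆ X/∼, compute π^{-1}(V) ⊆ X and check whether π^{-1}(V) ∈ τ. V is open in τ_Q iff π^{-1}(V) ∈ τ.
  V = {}: π^{-1}(V) = ∅ ∈ τ ✓.
  V = {[1]}: π^{-1}(V) = {1} ∉ τ ✗.
  V = {[2=4]}: π^{-1}(V) = {2, 4} ∈ τ ✓.
  V = {[1], [2=4]}: π^{-1}(V) = {1, 2, 4} ∉ τ ✗.
  V = {[3]}: π^{-1}(V) = {3} ∉ τ ✗.
  V = {[1], [3]}: π^{-1}(V) = {1, 3} ∉ τ ✗.
  V = {[2=4], [3]}: π^{-1}(V) = {2, 3, 4} ∈ τ ✓.
  V = {[1], [2=4], [3]}: π^{-1}(V) = {1, 2, 3, 4} ∉ τ ✗.
  V = {[5]}: π^{-1}(V) = {5} ∉ τ ✗.
  V = {[1], [5]}: π^{-1}(V) = {1, 5} ∉ τ ✗.
  V = {[2=4], [5]}: π^{-1}(V) = {2, 4, 5} ∉ τ ✗.
  V = {[1], [2=4], [5]}: π^{-1}(V) = {1, 2, 4, 5} ∈ τ ✓.
  V = {[3], [5]}: π^{-1}(V) = {3, 5} ∉ τ ✗.
  V = {[1], [3], [5]}: π^{-1}(V) = {1, 3, 5} ∉ τ ✗.
  V = {[2=4], [3], [5]}: π^{-1}(V) = {2, 3, 4, 5} ∉ τ ✗.
  V = {[1], [2=4], [3], [5]}: π^{-1}(V) = {1, 2, 3, 4, 5} ∈ τ ✓.
Open sets in the quotient: τ_Q = {{}, {[2=4]}, {[2=4], [3]}, {[1], [2=4], [5]}, {[1], [2=4], [3], [5]}} (5 elements).


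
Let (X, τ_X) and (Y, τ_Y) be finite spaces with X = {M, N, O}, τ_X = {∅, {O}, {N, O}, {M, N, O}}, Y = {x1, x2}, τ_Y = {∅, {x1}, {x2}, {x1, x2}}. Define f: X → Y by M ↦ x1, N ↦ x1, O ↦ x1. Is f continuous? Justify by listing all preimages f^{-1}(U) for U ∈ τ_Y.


f IS continuous.

Compute f^{-1}(U) for each U ∈ τ_Y:
  U = ∅: f^{-1}(U) = ∅ ∈ τ_X ✓.
  U = {x1}: f^{-1}(U) = {M, N, O} ∈ τ_X ✓.
  U = {x2}: f^{-1}(U) = ∅ ∈ τ_X ✓.
  U = {x1, x2}: f^{-1}(U) = {M, N, O} ∈ τ_X ✓.
Every preimage lies in τ_X, so f IS continuous.


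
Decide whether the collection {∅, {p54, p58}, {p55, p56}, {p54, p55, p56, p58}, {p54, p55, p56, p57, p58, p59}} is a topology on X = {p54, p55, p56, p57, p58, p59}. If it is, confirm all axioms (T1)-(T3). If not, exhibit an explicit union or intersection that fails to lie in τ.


τ IS a topology on X.

Axiom (T1): ∅ ∈ τ? Yes; X ∈ τ? Yes.
Axiom (T2/T3): check pairwise unions and intersections of members of τ.
All pairwise intersections and unions checked — each lies in τ. Therefore τ satisfies (T1), (T2), (T3): it IS a topology on X.


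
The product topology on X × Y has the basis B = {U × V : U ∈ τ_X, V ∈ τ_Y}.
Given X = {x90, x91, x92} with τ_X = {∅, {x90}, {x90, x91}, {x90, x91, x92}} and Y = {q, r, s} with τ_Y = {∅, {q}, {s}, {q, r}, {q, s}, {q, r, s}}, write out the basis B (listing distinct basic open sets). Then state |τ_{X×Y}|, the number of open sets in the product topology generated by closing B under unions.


Basis B = {∅ × ∅, {x90} × {q}, {x90} × {s}, {x90} × {q, r}, {x90} × {q, s}, {x90, x91} × {q}, {x90, x91} × {s}, {x90} × {q, r, s}, {x90, x91, x92} × {q}, {x90, x91, x92} × {s}, {x90, x91} × {q, r}, {x90, x91} × {q, s}, {x90, x91} × {q, r, s}, {x90, x91, x92} × {q, r}, {x90, x91, x92} × {q, s}, {x90, x91, x92} × {q, r, s}}; |τ_{X×Y}| = 40.

Enumerate products U × V with U ∈ τ_X, V ∈ τ_Y (deduplicated):
  ∅ × ∅ = {} (∅)
  {x90} × {q} = {(x90,q)}
  {x90} × {s} = {(x90,s)}
  {x90} × {q, r} = {(x90,q), (x90,r)}
  {x90} × {q, s} = {(x90,q), (x90,s)}
  {x90, x91} × {q} = {(x90,q), (x91,q)}
  {x90, x91} × {s} = {(x90,s), (x91,s)}
  {x90} × {q, r, s} = {(x90,q), (x90,r), (x90,s)}
  {x90, x91, x92} × {q} = {(x90,q), (x91,q), (x92,q)}
  {x90, x91, x92} × {s} = {(x90,s), (x91,s), (x92,s)}
  {x90, x91} × {q, r} = {(x90,q), (x90,r), (x91,q), (x91,r)}
  {x90, x91} × {q, s} = {(x90,q), (x90,s), (x91,q), (x91,s)}
  {x90, x91} × {q, r, s} = {(x90,q), (x90,r), (x90,s), (x91,q), (x91,r), (x91,s)}
  {x90, x91, x92} × {q, r} = {(x90,q), (x90,r), (x91,q), (x91,r), (x92,q), (x92,r)}
  {x90, x91, x92} × {q, s} = {(x90,q), (x90,s), (x91,q), (x91,s), (x92,q), (x92,s)}
  {x90, x91, x92} × {q, r, s} = {(x90,q), (x90,r), (x90,s), (x91,q), (x91,r), (x91,s), (x92,q), (x92,r), (x92,s)}
These 16 distinct sets form the basis B.
Close under arbitrary unions to get τ_{X×Y}; counting gives |τ_{X×Y}| = 40.


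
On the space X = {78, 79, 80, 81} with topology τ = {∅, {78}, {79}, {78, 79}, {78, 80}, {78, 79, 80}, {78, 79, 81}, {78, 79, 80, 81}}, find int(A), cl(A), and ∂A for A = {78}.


int(A) = {78}, cl(A) = {78, 80, 81}, ∂A = {80, 81}.

Closed sets in (X, τ) are complements of opens:
  closed(X, τ) = {∅, {80}, {81}, {79, 81}, {80, 81}, {78, 80, 81}, {79, 80, 81}, {78, 79, 80, 81}}.
int(A) = ⋃ {U ∈ τ : U ⊆ A}. Opens contained in A: ∅, {78}.
Taking the union of these: int(A) = {78}.
cl(A) = ⋂ {C closed : A ⊆ C}. Closed sets containing A: {78, 80, 81}, {78, 79, 80, 81}.
Intersecting these: cl(A) = {78, 80, 81}.
∂A = cl(A) ∖ int(A) = {78, 80, 81} ∖ {78} = {80, 81}.
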